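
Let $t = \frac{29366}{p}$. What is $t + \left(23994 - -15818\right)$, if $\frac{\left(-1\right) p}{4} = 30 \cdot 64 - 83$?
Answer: $\frac{146254605}{3674} \approx 39808.0$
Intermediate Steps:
$p = -7348$ ($p = - 4 \left(30 \cdot 64 - 83\right) = - 4 \left(1920 - 83\right) = \left(-4\right) 1837 = -7348$)
$t = - \frac{14683}{3674}$ ($t = \frac{29366}{-7348} = 29366 \left(- \frac{1}{7348}\right) = - \frac{14683}{3674} \approx -3.9965$)
$t + \left(23994 - -15818\right) = - \frac{14683}{3674} + \left(23994 - -15818\right) = - \frac{14683}{3674} + \left(23994 + 15818\right) = - \frac{14683}{3674} + 39812 = \frac{146254605}{3674}$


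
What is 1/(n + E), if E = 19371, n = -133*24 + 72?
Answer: 1/16251 ≈ 6.1535e-5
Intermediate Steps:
n = -3120 (n = -3192 + 72 = -3120)
1/(n + E) = 1/(-3120 + 19371) = 1/16251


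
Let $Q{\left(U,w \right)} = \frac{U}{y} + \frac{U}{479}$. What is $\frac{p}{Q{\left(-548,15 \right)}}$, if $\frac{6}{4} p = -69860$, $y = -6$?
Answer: $- \frac{33462940}{64801} \approx -516.4$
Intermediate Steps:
$Q{\left(U,w \right)} = - \frac{473 U}{2874}$ ($Q{\left(U,w \right)} = \frac{U}{-6} + \frac{U}{479} = U \left(- \frac{1}{6}\right) + U \frac{1}{479} = - \frac{U}{6} + \frac{U}{479} = - \frac{473 U}{2874}$)
$p = - \frac{139720}{3}$ ($p = \frac{2}{3} \left(-69860\right) = - \frac{139720}{3} \approx -46573.0$)
$\frac{p}{Q{\left(-548,15 \right)}} = - \frac{139720}{3 \left(\left(- \frac{473}{2874}\right) \left(-548\right)\right)} = - \frac{139720}{3 \cdot \frac{129602}{1437}} = \left(- \frac{139720}{3}\right) \frac{1437}{129602} = - \frac{33462940}{64801}$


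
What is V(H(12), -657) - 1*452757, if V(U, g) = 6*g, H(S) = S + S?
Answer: -456699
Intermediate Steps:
H(S) = 2*S
V(H(12), -657) - 1*452757 = 6*(-657) - 1*452757 = -3942 - 452757 = -456699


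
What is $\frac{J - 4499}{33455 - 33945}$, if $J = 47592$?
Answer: $- \frac{43093}{490} \approx -87.945$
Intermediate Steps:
$\frac{J - 4499}{33455 - 33945} = \frac{47592 - 4499}{33455 - 33945} = \frac{43093}{-490} = 43093 \left(- \frac{1}{490}\right) = - \frac{43093}{490}$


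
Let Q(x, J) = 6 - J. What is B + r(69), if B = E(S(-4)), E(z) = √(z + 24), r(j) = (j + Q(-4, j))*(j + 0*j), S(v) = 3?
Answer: 414 + 3*√3 ≈ 419.20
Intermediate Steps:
r(j) = 6*j (r(j) = (j + (6 - j))*(j + 0*j) = 6*(j + 0) = 6*j)
E(z) = √(24 + z)
B = 3*√3 (B = √(24 + 3) = √27 = 3*√3 ≈ 5.1962)
B + r(69) = 3*√3 + 6*69 = 3*√3 + 414 = 414 + 3*√3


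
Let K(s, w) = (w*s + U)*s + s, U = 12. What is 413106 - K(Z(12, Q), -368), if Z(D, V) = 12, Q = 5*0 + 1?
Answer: 465942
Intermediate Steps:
Q = 1 (Q = 0 + 1 = 1)
K(s, w) = s + s*(12 + s*w) (K(s, w) = (w*s + 12)*s + s = (s*w + 12)*s + s = (12 + s*w)*s + s = s*(12 + s*w) + s = s + s*(12 + s*w))
413106 - K(Z(12, Q), -368) = 413106 - 12*(13 + 12*(-368)) = 413106 - 12*(13 - 4416) = 413106 - 12*(-4403) = 413106 - 1*(-52836) = 413106 + 52836 = 465942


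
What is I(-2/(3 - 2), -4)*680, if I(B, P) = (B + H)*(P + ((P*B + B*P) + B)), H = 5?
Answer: 20400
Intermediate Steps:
I(B, P) = (5 + B)*(B + P + 2*B*P) (I(B, P) = (B + 5)*(P + ((P*B + B*P) + B)) = (5 + B)*(P + ((B*P + B*P) + B)) = (5 + B)*(P + (2*B*P + B)) = (5 + B)*(P + (B + 2*B*P)) = (5 + B)*(B + P + 2*B*P))
I(-2/(3 - 2), -4)*680 = ((-2/(3 - 2))**2 + 5*(-2/(3 - 2)) + 5*(-4) + 2*(-4)*(-2/(3 - 2))**2 + 11*(-2/(3 - 2))*(-4))*680 = ((-2/1)**2 + 5*(-2/1) - 20 + 2*(-4)*(-2/1)**2 + 11*(-2/1)*(-4))*680 = ((1*(-2))**2 + 5*(1*(-2)) - 20 + 2*(-4)*(1*(-2))**2 + 11*(1*(-2))*(-4))*680 = ((-2)**2 + 5*(-2) - 20 + 2*(-4)*(-2)**2 + 11*(-2)*(-4))*680 = (4 - 10 - 20 + 2*(-4)*4 + 88)*680 = (4 - 10 - 20 - 32 + 88)*680 = 30*680 = 20400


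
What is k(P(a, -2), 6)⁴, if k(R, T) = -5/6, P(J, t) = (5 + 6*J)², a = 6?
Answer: 625/1296 ≈ 0.48225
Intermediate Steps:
k(R, T) = -⅚ (k(R, T) = -5*⅙ = -⅚)
k(P(a, -2), 6)⁴ = (-⅚)⁴ = 625/1296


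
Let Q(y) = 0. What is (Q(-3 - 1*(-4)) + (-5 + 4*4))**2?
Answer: 121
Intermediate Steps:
(Q(-3 - 1*(-4)) + (-5 + 4*4))**2 = (0 + (-5 + 4*4))**2 = (0 + (-5 + 16))**2 = (0 + 11)**2 = 11**2 = 121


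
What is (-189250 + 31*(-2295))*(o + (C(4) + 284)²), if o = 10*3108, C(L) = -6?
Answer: -28217443780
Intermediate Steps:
o = 31080
(-189250 + 31*(-2295))*(o + (C(4) + 284)²) = (-189250 + 31*(-2295))*(31080 + (-6 + 284)²) = (-189250 - 71145)*(31080 + 278²) = -260395*(31080 + 77284) = -260395*108364 = -28217443780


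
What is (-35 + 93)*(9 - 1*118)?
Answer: -6322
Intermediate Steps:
(-35 + 93)*(9 - 1*118) = 58*(9 - 118) = 58*(-109) = -6322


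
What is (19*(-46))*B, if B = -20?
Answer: 17480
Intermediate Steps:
(19*(-46))*B = (19*(-46))*(-20) = -874*(-20) = 17480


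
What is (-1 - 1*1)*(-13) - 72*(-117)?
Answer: 8450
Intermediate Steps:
(-1 - 1*1)*(-13) - 72*(-117) = (-1 - 1)*(-13) + 8424 = -2*(-13) + 8424 = 26 + 8424 = 8450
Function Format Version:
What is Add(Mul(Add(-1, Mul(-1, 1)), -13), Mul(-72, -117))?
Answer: 8450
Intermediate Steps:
Add(Mul(Add(-1, Mul(-1, 1)), -13), Mul(-72, -117)) = Add(Mul(Add(-1, -1), -13), 8424) = Add(Mul(-2, -13), 8424) = Add(26, 8424) = 8450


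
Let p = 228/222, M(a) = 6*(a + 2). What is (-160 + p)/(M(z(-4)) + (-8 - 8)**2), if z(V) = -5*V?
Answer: -2941/7178 ≈ -0.40972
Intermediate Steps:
M(a) = 12 + 6*a (M(a) = 6*(2 + a) = 12 + 6*a)
p = 38/37 (p = 228*(1/222) = 38/37 ≈ 1.0270)
(-160 + p)/(M(z(-4)) + (-8 - 8)**2) = (-160 + 38/37)/((12 + 6*(-5*(-4))) + (-8 - 8)**2) = -5882/(37*((12 + 6*20) + (-16)**2)) = -5882/(37*((12 + 120) + 256)) = -5882/(37*(132 + 256)) = -5882/37/388 = -5882/37*1/388 = -2941/7178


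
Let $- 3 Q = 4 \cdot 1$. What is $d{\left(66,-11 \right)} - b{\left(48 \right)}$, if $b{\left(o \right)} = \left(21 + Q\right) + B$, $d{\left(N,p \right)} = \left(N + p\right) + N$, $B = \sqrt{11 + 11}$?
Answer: $\frac{304}{3} - \sqrt{22} \approx 96.643$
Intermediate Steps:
$B = \sqrt{22} \approx 4.6904$
$Q = - \frac{4}{3}$ ($Q = - \frac{4 \cdot 1}{3} = \left(- \frac{1}{3}\right) 4 = - \frac{4}{3} \approx -1.3333$)
$d{\left(N,p \right)} = p + 2 N$
$b{\left(o \right)} = \frac{59}{3} + \sqrt{22}$ ($b{\left(o \right)} = \left(21 - \frac{4}{3}\right) + \sqrt{22} = \frac{59}{3} + \sqrt{22}$)
$d{\left(66,-11 \right)} - b{\left(48 \right)} = \left(-11 + 2 \cdot 66\right) - \left(\frac{59}{3} + \sqrt{22}\right) = \left(-11 + 132\right) - \left(\frac{59}{3} + \sqrt{22}\right) = 121 - \left(\frac{59}{3} + \sqrt{22}\right) = \frac{304}{3} - \sqrt{22}$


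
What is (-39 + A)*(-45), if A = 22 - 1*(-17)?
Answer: 0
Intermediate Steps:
A = 39 (A = 22 + 17 = 39)
(-39 + A)*(-45) = (-39 + 39)*(-45) = 0*(-45) = 0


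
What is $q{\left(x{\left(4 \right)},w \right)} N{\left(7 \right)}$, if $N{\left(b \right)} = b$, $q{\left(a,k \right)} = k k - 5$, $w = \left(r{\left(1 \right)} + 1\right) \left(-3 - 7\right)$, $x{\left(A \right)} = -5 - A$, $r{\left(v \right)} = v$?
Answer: $2765$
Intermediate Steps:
$w = -20$ ($w = \left(1 + 1\right) \left(-3 - 7\right) = 2 \left(-10\right) = -20$)
$q{\left(a,k \right)} = -5 + k^{2}$ ($q{\left(a,k \right)} = k^{2} - 5 = -5 + k^{2}$)
$q{\left(x{\left(4 \right)},w \right)} N{\left(7 \right)} = \left(-5 + \left(-20\right)^{2}\right) 7 = \left(-5 + 400\right) 7 = 395 \cdot 7 = 2765$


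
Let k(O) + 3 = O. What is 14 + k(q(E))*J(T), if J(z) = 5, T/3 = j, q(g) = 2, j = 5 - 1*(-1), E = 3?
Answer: 9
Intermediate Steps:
j = 6 (j = 5 + 1 = 6)
k(O) = -3 + O
T = 18 (T = 3*6 = 18)
14 + k(q(E))*J(T) = 14 + (-3 + 2)*5 = 14 - 1*5 = 14 - 5 = 9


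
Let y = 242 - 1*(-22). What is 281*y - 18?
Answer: 74166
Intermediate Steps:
y = 264 (y = 242 + 22 = 264)
281*y - 18 = 281*264 - 18 = 74184 - 18 = 74166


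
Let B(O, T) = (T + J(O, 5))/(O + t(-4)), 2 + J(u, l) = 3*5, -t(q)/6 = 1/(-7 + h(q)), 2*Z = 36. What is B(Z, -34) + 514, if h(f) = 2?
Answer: 16413/32 ≈ 512.91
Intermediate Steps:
Z = 18 (Z = (1/2)*36 = 18)
t(q) = 6/5 (t(q) = -6/(-7 + 2) = -6/(-5) = -6*(-1/5) = 6/5)
J(u, l) = 13 (J(u, l) = -2 + 3*5 = -2 + 15 = 13)
B(O, T) = (13 + T)/(6/5 + O) (B(O, T) = (T + 13)/(O + 6/5) = (13 + T)/(6/5 + O))
B(Z, -34) + 514 = 5*(13 - 34)/(6 + 5*18) + 514 = 5*(-21)/(6 + 90) + 514 = 5*(-21)/96 + 514 = 5*(1/96)*(-21) + 514 = -35/32 + 514 = 16413/32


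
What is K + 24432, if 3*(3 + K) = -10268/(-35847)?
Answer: 2627129357/107541 ≈ 24429.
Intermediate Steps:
K = -312355/107541 (K = -3 + (-10268/(-35847))/3 = -3 + (-10268*(-1/35847))/3 = -3 + (⅓)*(10268/35847) = -3 + 10268/107541 = -312355/107541 ≈ -2.9045)
K + 24432 = -312355/107541 + 24432 = 2627129357/107541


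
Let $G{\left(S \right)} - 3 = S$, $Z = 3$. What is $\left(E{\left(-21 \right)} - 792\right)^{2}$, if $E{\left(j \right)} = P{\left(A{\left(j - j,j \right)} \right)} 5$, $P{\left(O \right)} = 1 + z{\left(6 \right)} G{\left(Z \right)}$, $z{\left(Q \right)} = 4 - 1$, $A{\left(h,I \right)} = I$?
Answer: $485809$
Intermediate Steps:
$z{\left(Q \right)} = 3$ ($z{\left(Q \right)} = 4 - 1 = 3$)
$G{\left(S \right)} = 3 + S$
$P{\left(O \right)} = 19$ ($P{\left(O \right)} = 1 + 3 \left(3 + 3\right) = 1 + 3 \cdot 6 = 1 + 18 = 19$)
$E{\left(j \right)} = 95$ ($E{\left(j \right)} = 19 \cdot 5 = 95$)
$\left(E{\left(-21 \right)} - 792\right)^{2} = \left(95 - 792\right)^{2} = \left(-697\right)^{2} = 485809$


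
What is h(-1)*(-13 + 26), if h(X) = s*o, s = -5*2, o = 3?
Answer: -390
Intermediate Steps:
s = -10
h(X) = -30 (h(X) = -10*3 = -30)
h(-1)*(-13 + 26) = -30*(-13 + 26) = -30*13 = -390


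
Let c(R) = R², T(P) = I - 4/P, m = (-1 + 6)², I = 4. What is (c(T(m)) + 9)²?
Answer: 220255281/390625 ≈ 563.85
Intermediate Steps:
m = 25 (m = 5² = 25)
T(P) = 4 - 4/P
(c(T(m)) + 9)² = ((4 - 4/25)² + 9)² = ((96/25)² + 9)² = (9216/625 + 9)² = (14841/625)² = 220255281/390625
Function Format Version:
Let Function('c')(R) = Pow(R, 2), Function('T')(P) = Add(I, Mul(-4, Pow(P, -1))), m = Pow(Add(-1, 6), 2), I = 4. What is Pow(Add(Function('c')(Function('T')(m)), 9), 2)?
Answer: Rational(220255281, 390625) ≈ 563.85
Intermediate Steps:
m = 25 (m = Pow(5, 2) = 25)
Function('T')(P) = Add(4, Mul(-4, Pow(P, -1)))
Pow(Add(Function('c')(Function('T')(m)), 9), 2) = Pow(Add(Pow(Add(4, Mul(-4, Pow(25, -1))), 2), 9), 2) = Pow(Add(Pow(Add(4, Mul(-4, Rational(1, 25))), 2), 9), 2) = Pow(Add(Pow(Add(4, Rational(-4, 25)), 2), 9), 2) = Pow(Add(Pow(Rational(96, 25), 2), 9), 2) = Pow(Add(Rational(9216, 625), 9), 2) = Pow(Rational(14841, 625), 2) = Rational(220255281, 390625)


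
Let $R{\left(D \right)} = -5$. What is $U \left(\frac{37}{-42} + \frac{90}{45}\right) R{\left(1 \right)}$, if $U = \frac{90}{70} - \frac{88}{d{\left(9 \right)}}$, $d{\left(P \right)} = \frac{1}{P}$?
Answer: $\frac{433575}{98} \approx 4424.2$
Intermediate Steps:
$U = - \frac{5535}{7}$ ($U = \frac{90}{70} - \frac{88}{\frac{1}{9}} = 90 \cdot \frac{1}{70} - 88 \frac{1}{\frac{1}{9}} = \frac{9}{7} - 792 = - \frac{5535}{7} \approx -790.71$)
$U \left(\frac{37}{-42} + \frac{90}{45}\right) R{\left(1 \right)} = - \frac{5535 \left(\frac{37}{-42} + \frac{90}{45}\right)}{7} \left(-5\right) = - \frac{5535 \left(37 \left(- \frac{1}{42}\right) + 90 \cdot \frac{1}{45}\right)}{7} \left(-5\right) = - \frac{5535 \left(- \frac{37}{42} + 2\right)}{7} \left(-5\right) = \left(- \frac{5535}{7}\right) \frac{47}{42} \left(-5\right) = \left(- \frac{86715}{98}\right) \left(-5\right) = \frac{433575}{98}$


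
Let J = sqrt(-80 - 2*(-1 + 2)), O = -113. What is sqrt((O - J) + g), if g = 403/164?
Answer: sqrt(-743289 - 6724*I*sqrt(82))/82 ≈ 0.43028 - 10.523*I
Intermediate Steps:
J = I*sqrt(82) (J = sqrt(-80 - 2*1) = sqrt(-80 - 2) = sqrt(-82) = I*sqrt(82) ≈ 9.0554*I)
g = 403/164 (g = 403*(1/164) = 403/164 ≈ 2.4573)
sqrt((O - J) + g) = sqrt((-113 - I*sqrt(82)) + 403/164) = sqrt(-18129/164 - I*sqrt(82))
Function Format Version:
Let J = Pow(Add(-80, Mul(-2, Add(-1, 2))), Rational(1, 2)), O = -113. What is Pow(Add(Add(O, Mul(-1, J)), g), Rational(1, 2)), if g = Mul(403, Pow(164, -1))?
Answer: Mul(Rational(1, 82), Pow(Add(-743289, Mul(-6724, I, Pow(82, Rational(1, 2)))), Rational(1, 2))) ≈ Add(0.43028, Mul(-10.523, I))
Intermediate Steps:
J = Mul(I, Pow(82, Rational(1, 2))) (J = Pow(Add(-80, Mul(-2, 1)), Rational(1, 2)) = Pow(Add(-80, -2), Rational(1, 2)) = Pow(-82, Rational(1, 2)) = Mul(I, Pow(82, Rational(1, 2))) ≈ Mul(9.0554, I))
g = Rational(403, 164) (g = Mul(403, Rational(1, 164)) = Rational(403, 164) ≈ 2.4573)
Pow(Add(Add(O, Mul(-1, J)), g), Rational(1, 2)) = Pow(Add(Add(-113, Mul(-1, Mul(I, Pow(82, Rational(1, 2))))), Rational(403, 164)), Rational(1, 2)) = Pow(Add(Add(-113, Mul(-1, I, Pow(82, Rational(1, 2)))), Rational(403, 164)), Rational(1, 2)) = Pow(Add(Rational(-18129, 164), Mul(-1, I, Pow(82, Rational(1, 2)))), Rational(1, 2))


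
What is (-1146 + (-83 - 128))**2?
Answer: 1841449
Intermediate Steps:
(-1146 + (-83 - 128))**2 = (-1146 - 211)**2 = (-1357)**2 = 1841449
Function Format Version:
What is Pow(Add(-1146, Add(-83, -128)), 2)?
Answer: 1841449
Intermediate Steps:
Pow(Add(-1146, Add(-83, -128)), 2) = Pow(Add(-1146, -211), 2) = Pow(-1357, 2) = 1841449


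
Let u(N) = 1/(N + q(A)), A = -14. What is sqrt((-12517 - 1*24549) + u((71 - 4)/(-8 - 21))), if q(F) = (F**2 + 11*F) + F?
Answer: I*sqrt(20572535045)/745 ≈ 192.53*I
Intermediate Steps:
q(F) = F**2 + 12*F
u(N) = 1/(28 + N) (u(N) = 1/(N - 14*(12 - 14)) = 1/(N - 14*(-2)) = 1/(N + 28) = 1/(28 + N))
sqrt((-12517 - 1*24549) + u((71 - 4)/(-8 - 21))) = sqrt((-12517 - 1*24549) + 1/(28 + (71 - 4)/(-8 - 21))) = sqrt((-12517 - 24549) + 1/(28 + 67/(-29))) = sqrt(-37066 + 1/(28 + 67*(-1/29))) = sqrt(-37066 + 1/(28 - 67/29)) = sqrt(-37066 + 1/(745/29)) = sqrt(-37066 + 29/745) = sqrt(-27614141/745) = I*sqrt(20572535045)/745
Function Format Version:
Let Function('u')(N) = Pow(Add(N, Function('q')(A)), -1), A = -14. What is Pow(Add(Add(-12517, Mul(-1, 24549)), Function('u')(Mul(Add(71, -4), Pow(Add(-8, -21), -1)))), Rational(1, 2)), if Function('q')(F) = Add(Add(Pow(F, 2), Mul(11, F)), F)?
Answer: Mul(Rational(1, 745), I, Pow(20572535045, Rational(1, 2))) ≈ Mul(192.53, I)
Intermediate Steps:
Function('q')(F) = Add(Pow(F, 2), Mul(12, F))
Function('u')(N) = Pow(Add(28, N), -1) (Function('u')(N) = Pow(Add(N, Mul(-14, Add(12, -14))), -1) = Pow(Add(N, Mul(-14, -2)), -1) = Pow(Add(N, 28), -1) = Pow(Add(28, N), -1))
Pow(Add(Add(-12517, Mul(-1, 24549)), Function('u')(Mul(Add(71, -4), Pow(Add(-8, -21), -1)))), Rational(1, 2)) = Pow(Add(Add(-12517, Mul(-1, 24549)), Pow(Add(28, Mul(Add(71, -4), Pow(Add(-8, -21), -1))), -1)), Rational(1, 2)) = Pow(Add(Add(-12517, -24549), Pow(Add(28, Mul(67, Pow(-29, -1))), -1)), Rational(1, 2)) = Pow(Add(-37066, Pow(Add(28, Mul(67, Rational(-1, 29))), -1)), Rational(1, 2)) = Pow(Add(-37066, Pow(Add(28, Rational(-67, 29)), -1)), Rational(1, 2)) = Pow(Add(-37066, Pow(Rational(745, 29), -1)), Rational(1, 2)) = Pow(Add(-37066, Rational(29, 745)), Rational(1, 2)) = Pow(Rational(-27614141, 745), Rational(1, 2)) = Mul(Rational(1, 745), I, Pow(20572535045, Rational(1, 2)))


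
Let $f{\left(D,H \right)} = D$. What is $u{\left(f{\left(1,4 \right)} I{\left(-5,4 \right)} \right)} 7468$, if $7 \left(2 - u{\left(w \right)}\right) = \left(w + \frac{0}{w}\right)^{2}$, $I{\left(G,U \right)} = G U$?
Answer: $- \frac{2882648}{7} \approx -4.1181 \cdot 10^{5}$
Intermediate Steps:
$u{\left(w \right)} = 2 - \frac{w^{2}}{7}$ ($u{\left(w \right)} = 2 - \frac{\left(w + \frac{0}{w}\right)^{2}}{7} = 2 - \frac{\left(w + 0\right)^{2}}{7} = 2 - \frac{w^{2}}{7}$)
$u{\left(f{\left(1,4 \right)} I{\left(-5,4 \right)} \right)} 7468 = \left(2 - \frac{\left(1 \left(\left(-5\right) 4\right)\right)^{2}}{7}\right) 7468 = \left(2 - \frac{\left(1 \left(-20\right)\right)^{2}}{7}\right) 7468 = \left(2 - \frac{\left(-20\right)^{2}}{7}\right) 7468 = \left(2 - \frac{400}{7}\right) 7468 = \left(- \frac{386}{7}\right) 7468 = - \frac{2882648}{7}$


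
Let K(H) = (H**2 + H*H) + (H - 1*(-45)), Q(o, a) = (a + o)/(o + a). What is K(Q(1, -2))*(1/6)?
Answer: 8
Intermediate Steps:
Q(o, a) = 1 (Q(o, a) = (a + o)/(a + o) = 1)
K(H) = 45 + H + 2*H**2 (K(H) = (H**2 + H**2) + (H + 45) = 2*H**2 + (45 + H) = 45 + H + 2*H**2)
K(Q(1, -2))*(1/6) = (45 + 1 + 2*1**2)*(1/6) = (45 + 1 + 2*1)*(1*(1/6)) = (45 + 1 + 2)*(1/6) = 48*(1/6) = 8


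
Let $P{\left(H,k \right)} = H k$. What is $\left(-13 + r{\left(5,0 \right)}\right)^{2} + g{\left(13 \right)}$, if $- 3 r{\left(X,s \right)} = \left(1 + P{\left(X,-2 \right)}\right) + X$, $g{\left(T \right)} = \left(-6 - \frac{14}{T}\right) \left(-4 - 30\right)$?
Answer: $\frac{44077}{117} \approx 376.73$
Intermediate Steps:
$g{\left(T \right)} = 204 + \frac{476}{T}$ ($g{\left(T \right)} = \left(-6 - \frac{14}{T}\right) \left(-34\right) = 204 + \frac{476}{T}$)
$r{\left(X,s \right)} = - \frac{1}{3} + \frac{X}{3}$ ($r{\left(X,s \right)} = - \frac{\left(1 + X \left(-2\right)\right) + X}{3} = - \frac{\left(1 - 2 X\right) + X}{3} = - \frac{1 - X}{3} = - \frac{1}{3} + \frac{X}{3}$)
$\left(-13 + r{\left(5,0 \right)}\right)^{2} + g{\left(13 \right)} = \left(-13 + \left(- \frac{1}{3} + \frac{1}{3} \cdot 5\right)\right)^{2} + \left(204 + \frac{476}{13}\right) = \left(-13 + \left(- \frac{1}{3} + \frac{5}{3}\right)\right)^{2} + \left(204 + 476 \cdot \frac{1}{13}\right) = \left(-13 + \frac{4}{3}\right)^{2} + \left(204 + \frac{476}{13}\right) = \left(- \frac{35}{3}\right)^{2} + \frac{3128}{13} = \frac{1225}{9} + \frac{3128}{13} = \frac{44077}{117}$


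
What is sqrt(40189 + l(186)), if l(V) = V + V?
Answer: sqrt(40561) ≈ 201.40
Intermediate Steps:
l(V) = 2*V
sqrt(40189 + l(186)) = sqrt(40189 + 2*186) = sqrt(40189 + 372) = sqrt(40561)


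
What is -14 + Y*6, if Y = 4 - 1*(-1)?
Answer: 16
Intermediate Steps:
Y = 5 (Y = 4 + 1 = 5)
-14 + Y*6 = -14 + 5*6 = -14 + 30 = 16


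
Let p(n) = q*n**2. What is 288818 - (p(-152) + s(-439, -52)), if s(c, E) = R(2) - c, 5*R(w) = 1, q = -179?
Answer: 22119974/5 ≈ 4.4240e+6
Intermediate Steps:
R(w) = 1/5 (R(w) = (1/5)*1 = 1/5)
s(c, E) = 1/5 - c
p(n) = -179*n**2
288818 - (p(-152) + s(-439, -52)) = 288818 - (-179*(-152)**2 + (1/5 - 1*(-439))) = 288818 - (-179*23104 + (1/5 + 439)) = 288818 - (-4135616 + 2196/5) = 288818 - 1*(-20675884/5) = 288818 + 20675884/5 = 22119974/5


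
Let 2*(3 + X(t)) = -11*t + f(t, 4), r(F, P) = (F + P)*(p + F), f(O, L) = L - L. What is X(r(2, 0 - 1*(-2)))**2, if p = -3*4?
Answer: 47089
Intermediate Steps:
f(O, L) = 0
p = -12
r(F, P) = (-12 + F)*(F + P) (r(F, P) = (F + P)*(-12 + F) = (-12 + F)*(F + P))
X(t) = -3 - 11*t/2 (X(t) = -3 + (-11*t + 0)/2 = -3 + (-11*t)/2 = -3 - 11*t/2)
X(r(2, 0 - 1*(-2)))**2 = (-3 - 11*(2**2 - 12*2 - 12*(0 - 1*(-2)) + 2*(0 - 1*(-2)))/2)**2 = (-3 - 11*(4 - 24 - 12*(0 + 2) + 2*(0 + 2))/2)**2 = (-3 - 11*(4 - 24 - 12*2 + 2*2)/2)**2 = (-3 - 11*(4 - 24 - 24 + 4)/2)**2 = (-3 - 11/2*(-40))**2 = (-3 + 220)**2 = 217**2 = 47089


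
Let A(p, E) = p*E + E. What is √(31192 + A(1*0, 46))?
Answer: √31238 ≈ 176.74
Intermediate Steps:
A(p, E) = E + E*p (A(p, E) = E*p + E = E + E*p)
√(31192 + A(1*0, 46)) = √(31192 + 46*(1 + 1*0)) = √(31192 + 46*(1 + 0)) = √(31192 + 46*1) = √(31192 + 46) = √31238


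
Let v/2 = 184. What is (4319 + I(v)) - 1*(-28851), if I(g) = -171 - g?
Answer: 32631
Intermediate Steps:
v = 368 (v = 2*184 = 368)
(4319 + I(v)) - 1*(-28851) = (4319 + (-171 - 1*368)) - 1*(-28851) = (4319 + (-171 - 368)) + 28851 = (4319 - 539) + 28851 = 3780 + 28851 = 32631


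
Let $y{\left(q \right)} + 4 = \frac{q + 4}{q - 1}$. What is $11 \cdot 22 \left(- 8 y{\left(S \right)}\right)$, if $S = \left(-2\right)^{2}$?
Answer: $\frac{7744}{3} \approx 2581.3$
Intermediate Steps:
$S = 4$
$y{\left(q \right)} = -4 + \frac{4 + q}{-1 + q}$ ($y{\left(q \right)} = -4 + \frac{q + 4}{q - 1} = -4 + \frac{4 + q}{-1 + q}$)
$11 \cdot 22 \left(- 8 y{\left(S \right)}\right) = 11 \cdot 22 \left(- 8 \frac{8 - 12}{-1 + 4}\right) = 242 \left(- 8 \frac{8 - 12}{3}\right) = 242 \left(- 8 \cdot \frac{1}{3} \left(-4\right)\right) = 242 \left(\left(-8\right) \left(- \frac{4}{3}\right)\right) = 242 \cdot \frac{32}{3} = \frac{7744}{3}$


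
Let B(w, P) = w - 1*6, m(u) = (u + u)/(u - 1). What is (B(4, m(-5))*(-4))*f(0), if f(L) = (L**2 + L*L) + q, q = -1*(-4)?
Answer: 32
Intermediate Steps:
m(u) = 2*u/(-1 + u) (m(u) = (2*u)/(-1 + u) = 2*u/(-1 + u))
q = 4
B(w, P) = -6 + w (B(w, P) = w - 6 = -6 + w)
f(L) = 4 + 2*L**2 (f(L) = (L**2 + L*L) + 4 = (L**2 + L**2) + 4 = 2*L**2 + 4 = 4 + 2*L**2)
(B(4, m(-5))*(-4))*f(0) = ((-6 + 4)*(-4))*(4 + 2*0**2) = (-2*(-4))*(4 + 2*0) = 8*(4 + 0) = 8*4 = 32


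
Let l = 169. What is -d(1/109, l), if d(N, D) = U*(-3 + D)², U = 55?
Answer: -1515580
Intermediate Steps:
d(N, D) = 55*(-3 + D)²
-d(1/109, l) = -55*(-3 + 169)² = -55*166² = -55*27556 = -1*1515580 = -1515580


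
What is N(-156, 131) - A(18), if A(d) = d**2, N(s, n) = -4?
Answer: -328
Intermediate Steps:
N(-156, 131) - A(18) = -4 - 1*18**2 = -4 - 1*324 = -4 - 324 = -328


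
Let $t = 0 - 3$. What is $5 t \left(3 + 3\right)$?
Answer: $-90$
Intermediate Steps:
$t = -3$ ($t = 0 - 3 = -3$)
$5 t \left(3 + 3\right) = 5 \left(-3\right) \left(3 + 3\right) = \left(-15\right) 6 = -90$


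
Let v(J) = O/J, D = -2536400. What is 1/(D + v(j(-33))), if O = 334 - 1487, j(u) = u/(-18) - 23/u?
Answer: -167/423654898 ≈ -3.9419e-7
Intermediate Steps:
j(u) = -23/u - u/18 (j(u) = u*(-1/18) - 23/u = -u/18 - 23/u = -23/u - u/18)
O = -1153
v(J) = -1153/J
1/(D + v(j(-33))) = 1/(-2536400 - 1153/(-23/(-33) - 1/18*(-33))) = 1/(-2536400 - 1153/(-23*(-1/33) + 11/6)) = 1/(-2536400 - 1153/(23/33 + 11/6)) = 1/(-2536400 - 1153/167/66) = 1/(-2536400 - 1153*66/167) = 1/(-2536400 - 76098/167) = 1/(-423654898/167) = -167/423654898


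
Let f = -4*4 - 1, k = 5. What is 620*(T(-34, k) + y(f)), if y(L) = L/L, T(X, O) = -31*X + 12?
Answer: 661540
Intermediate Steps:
T(X, O) = 12 - 31*X
f = -17 (f = -16 - 1 = -17)
y(L) = 1
620*(T(-34, k) + y(f)) = 620*((12 - 31*(-34)) + 1) = 620*((12 + 1054) + 1) = 620*(1066 + 1) = 620*1067 = 661540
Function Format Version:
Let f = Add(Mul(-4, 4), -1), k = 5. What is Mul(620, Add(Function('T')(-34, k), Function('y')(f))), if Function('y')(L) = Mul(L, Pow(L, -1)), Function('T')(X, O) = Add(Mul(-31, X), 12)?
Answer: 661540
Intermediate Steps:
Function('T')(X, O) = Add(12, Mul(-31, X))
f = -17 (f = Add(-16, -1) = -17)
Function('y')(L) = 1
Mul(620, Add(Function('T')(-34, k), Function('y')(f))) = Mul(620, Add(Add(12, Mul(-31, -34)), 1)) = Mul(620, Add(Add(12, 1054), 1)) = Mul(620, Add(1066, 1)) = Mul(620, 1067) = 661540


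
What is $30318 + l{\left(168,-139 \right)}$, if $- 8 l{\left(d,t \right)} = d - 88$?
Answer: $30308$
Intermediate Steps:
$l{\left(d,t \right)} = 11 - \frac{d}{8}$ ($l{\left(d,t \right)} = - \frac{d - 88}{8} = - \frac{-88 + d}{8} = 11 - \frac{d}{8}$)
$30318 + l{\left(168,-139 \right)} = 30318 + \left(11 - 21\right) = 30318 - 10 = 30308$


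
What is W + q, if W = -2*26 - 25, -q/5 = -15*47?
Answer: 3448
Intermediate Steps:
q = 3525 (q = -(-75)*47 = -5*(-705) = 3525)
W = -77 (W = -52 - 25 = -77)
W + q = -77 + 3525 = 3448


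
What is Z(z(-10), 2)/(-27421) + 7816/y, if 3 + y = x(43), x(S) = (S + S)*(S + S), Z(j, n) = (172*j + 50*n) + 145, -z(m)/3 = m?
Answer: 174363371/202723453 ≈ 0.86010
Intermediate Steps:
z(m) = -3*m
Z(j, n) = 145 + 50*n + 172*j (Z(j, n) = (50*n + 172*j) + 145 = 145 + 50*n + 172*j)
x(S) = 4*S² (x(S) = (2*S)*(2*S) = 4*S²)
y = 7393 (y = -3 + 4*43² = -3 + 4*1849 = -3 + 7396 = 7393)
Z(z(-10), 2)/(-27421) + 7816/y = (145 + 50*2 + 172*(-3*(-10)))/(-27421) + 7816/7393 = (145 + 100 + 172*30)*(-1/27421) + 7816*(1/7393) = (145 + 100 + 5160)*(-1/27421) + 7816/7393 = 5405*(-1/27421) + 7816/7393 = -5405/27421 + 7816/7393 = 174363371/202723453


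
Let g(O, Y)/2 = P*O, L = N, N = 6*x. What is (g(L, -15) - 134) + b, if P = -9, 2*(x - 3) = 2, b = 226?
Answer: -340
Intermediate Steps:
x = 4 (x = 3 + (1/2)*2 = 3 + 1 = 4)
N = 24 (N = 6*4 = 24)
L = 24
g(O, Y) = -18*O (g(O, Y) = 2*(-9*O) = -18*O)
(g(L, -15) - 134) + b = (-18*24 - 134) + 226 = (-432 - 134) + 226 = -566 + 226 = -340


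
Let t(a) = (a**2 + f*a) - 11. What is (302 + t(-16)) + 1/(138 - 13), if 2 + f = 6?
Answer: 60376/125 ≈ 483.01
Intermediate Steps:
f = 4 (f = -2 + 6 = 4)
t(a) = -11 + a**2 + 4*a (t(a) = (a**2 + 4*a) - 11 = -11 + a**2 + 4*a)
(302 + t(-16)) + 1/(138 - 13) = (302 + (-11 + (-16)**2 + 4*(-16))) + 1/(138 - 13) = (302 + (-11 + 256 - 64)) + 1/125 = (302 + 181) + 1/125 = 483 + 1/125 = 60376/125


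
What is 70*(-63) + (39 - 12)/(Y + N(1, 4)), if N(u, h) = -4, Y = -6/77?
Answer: -1386819/314 ≈ -4416.6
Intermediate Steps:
Y = -6/77 (Y = -6*1/77 = -6/77 ≈ -0.077922)
70*(-63) + (39 - 12)/(Y + N(1, 4)) = 70*(-63) + (39 - 12)/(-6/77 - 4) = -4410 + 27/(-314/77) = -4410 + 27*(-77/314) = -4410 - 2079/314 = -1386819/314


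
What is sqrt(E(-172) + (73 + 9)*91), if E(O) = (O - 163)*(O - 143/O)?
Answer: sqrt(479286557)/86 ≈ 254.57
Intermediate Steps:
E(O) = (-163 + O)*(O - 143/O)
sqrt(E(-172) + (73 + 9)*91) = sqrt((-143 + (-172)**2 - 163*(-172) + 23309/(-172)) + (73 + 9)*91) = sqrt((-143 + 29584 + 28036 + 23309*(-1/172)) + 82*91) = sqrt((-143 + 29584 + 28036 - 23309/172) + 7462) = sqrt(9862735/172 + 7462) = sqrt(11146199/172) = sqrt(479286557)/86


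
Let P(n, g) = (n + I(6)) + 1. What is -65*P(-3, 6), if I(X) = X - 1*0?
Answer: -260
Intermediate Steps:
I(X) = X (I(X) = X + 0 = X)
P(n, g) = 7 + n (P(n, g) = (n + 6) + 1 = (6 + n) + 1 = 7 + n)
-65*P(-3, 6) = -65*(7 - 3) = -65*4 = -260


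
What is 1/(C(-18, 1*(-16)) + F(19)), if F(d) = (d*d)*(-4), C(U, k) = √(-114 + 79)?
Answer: -1444/2085171 - I*√35/2085171 ≈ -0.00069251 - 2.8372e-6*I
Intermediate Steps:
C(U, k) = I*√35 (C(U, k) = √(-35) = I*√35)
F(d) = -4*d² (F(d) = d²*(-4) = -4*d²)
1/(C(-18, 1*(-16)) + F(19)) = 1/(I*√35 - 4*19²) = 1/(I*√35 - 4*361) = 1/(I*√35 - 1444) = 1/(-1444 + I*√35)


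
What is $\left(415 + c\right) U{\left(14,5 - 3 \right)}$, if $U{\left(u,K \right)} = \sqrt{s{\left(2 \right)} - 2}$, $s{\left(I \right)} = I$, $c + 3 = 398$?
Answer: $0$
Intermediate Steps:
$c = 395$ ($c = -3 + 398 = 395$)
$U{\left(u,K \right)} = 0$ ($U{\left(u,K \right)} = \sqrt{2 - 2} = \sqrt{0} = 0$)
$\left(415 + c\right) U{\left(14,5 - 3 \right)} = \left(415 + 395\right) 0 = 810 \cdot 0 = 0$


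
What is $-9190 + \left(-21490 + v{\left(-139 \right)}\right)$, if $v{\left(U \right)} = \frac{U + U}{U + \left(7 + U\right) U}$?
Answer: $- \frac{4019082}{131} \approx -30680.0$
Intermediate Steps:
$v{\left(U \right)} = \frac{2 U}{U + U \left(7 + U\right)}$
$-9190 + \left(-21490 + v{\left(-139 \right)}\right) = -9190 - \left(21490 - \frac{2}{8 - 139}\right) = -9190 - \left(21490 - \frac{2}{-131}\right) = -9190 + \left(-21490 + 2 \left(- \frac{1}{131}\right)\right) = -9190 - \frac{2815192}{131} = - \frac{4019082}{131}$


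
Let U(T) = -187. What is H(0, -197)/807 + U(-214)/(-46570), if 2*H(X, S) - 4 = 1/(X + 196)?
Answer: 47856889/7366070040 ≈ 0.0064969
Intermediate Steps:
H(X, S) = 2 + 1/(2*(196 + X)) (H(X, S) = 2 + 1/(2*(X + 196)) = 2 + 1/(2*(196 + X)))
H(0, -197)/807 + U(-214)/(-46570) = ((785 + 4*0)/(2*(196 + 0)))/807 - 187/(-46570) = ((1/2)*(785 + 0)/196)*(1/807) - 187*(-1/46570) = ((1/2)*(1/196)*785)*(1/807) + 187/46570 = (785/392)*(1/807) + 187/46570 = 785/316344 + 187/46570 = 47856889/7366070040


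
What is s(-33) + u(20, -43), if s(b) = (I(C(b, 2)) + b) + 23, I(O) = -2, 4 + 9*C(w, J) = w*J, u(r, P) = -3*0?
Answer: -12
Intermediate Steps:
u(r, P) = 0
C(w, J) = -4/9 + J*w/9 (C(w, J) = -4/9 + (w*J)/9 = -4/9 + (J*w)/9 = -4/9 + J*w/9)
s(b) = 21 + b (s(b) = (-2 + b) + 23 = 21 + b)
s(-33) + u(20, -43) = (21 - 33) + 0 = -12 + 0 = -12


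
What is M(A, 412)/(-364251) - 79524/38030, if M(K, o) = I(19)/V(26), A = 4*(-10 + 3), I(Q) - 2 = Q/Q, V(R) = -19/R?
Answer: -91727377936/43866140845 ≈ -2.0911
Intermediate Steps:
I(Q) = 3 (I(Q) = 2 + Q/Q = 2 + 1 = 3)
A = -28 (A = 4*(-7) = -28)
M(K, o) = -78/19 (M(K, o) = 3/((-19/26)) = 3/((-19*1/26)) = 3/(-19/26) = 3*(-26/19) = -78/19)
M(A, 412)/(-364251) - 79524/38030 = -78/19/(-364251) - 79524/38030 = -78/19*(-1/364251) - 79524*1/38030 = 26/2306923 - 39762/19015 = -91727377936/43866140845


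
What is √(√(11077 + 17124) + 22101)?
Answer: √(22101 + √28201) ≈ 149.23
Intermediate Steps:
√(√(11077 + 17124) + 22101) = √(√28201 + 22101) = √(22101 + √28201)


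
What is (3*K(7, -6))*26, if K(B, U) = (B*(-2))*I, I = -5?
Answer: 5460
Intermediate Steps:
K(B, U) = 10*B (K(B, U) = (B*(-2))*(-5) = -2*B*(-5) = 10*B)
(3*K(7, -6))*26 = (3*(10*7))*26 = (3*70)*26 = 210*26 = 5460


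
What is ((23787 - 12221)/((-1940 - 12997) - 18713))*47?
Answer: -271801/16825 ≈ -16.155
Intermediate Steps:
((23787 - 12221)/((-1940 - 12997) - 18713))*47 = (11566/(-14937 - 18713))*47 = (11566/(-33650))*47 = (11566*(-1/33650))*47 = -5783/16825*47 = -271801/16825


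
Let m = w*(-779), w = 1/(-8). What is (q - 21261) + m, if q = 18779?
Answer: -19077/8 ≈ -2384.6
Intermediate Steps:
w = -⅛ ≈ -0.12500
m = 779/8 (m = -⅛*(-779) = 779/8 ≈ 97.375)
(q - 21261) + m = (18779 - 21261) + 779/8 = -2482 + 779/8 = -19077/8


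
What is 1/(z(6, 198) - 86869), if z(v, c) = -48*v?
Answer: -1/87157 ≈ -1.1474e-5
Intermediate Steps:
1/(z(6, 198) - 86869) = 1/(-48*6 - 86869) = 1/(-288 - 86869) = 1/(-87157) = -1/87157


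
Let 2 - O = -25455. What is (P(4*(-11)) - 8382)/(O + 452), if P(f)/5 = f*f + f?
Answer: 1078/25909 ≈ 0.041607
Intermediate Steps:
P(f) = 5*f + 5*f² (P(f) = 5*(f*f + f) = 5*(f² + f) = 5*(f + f²) = 5*f + 5*f²)
O = 25457 (O = 2 - 1*(-25455) = 2 + 25455 = 25457)
(P(4*(-11)) - 8382)/(O + 452) = (5*(4*(-11))*(1 + 4*(-11)) - 8382)/(25457 + 452) = (5*(-44)*(1 - 44) - 8382)/25909 = (5*(-44)*(-43) - 8382)*(1/25909) = (9460 - 8382)*(1/25909) = 1078*(1/25909) = 1078/25909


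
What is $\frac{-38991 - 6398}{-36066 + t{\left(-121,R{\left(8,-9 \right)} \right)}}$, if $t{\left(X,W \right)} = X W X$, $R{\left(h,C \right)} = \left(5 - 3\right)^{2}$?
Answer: $- \frac{45389}{22498} \approx -2.0175$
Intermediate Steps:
$R{\left(h,C \right)} = 4$ ($R{\left(h,C \right)} = 2^{2} = 4$)
$t{\left(X,W \right)} = W X^{2}$ ($t{\left(X,W \right)} = W X X = W X^{2}$)
$\frac{-38991 - 6398}{-36066 + t{\left(-121,R{\left(8,-9 \right)} \right)}} = \frac{-38991 - 6398}{-36066 + 4 \left(-121\right)^{2}} = - \frac{45389}{-36066 + 4 \cdot 14641} = - \frac{45389}{-36066 + 58564} = - \frac{45389}{22498}$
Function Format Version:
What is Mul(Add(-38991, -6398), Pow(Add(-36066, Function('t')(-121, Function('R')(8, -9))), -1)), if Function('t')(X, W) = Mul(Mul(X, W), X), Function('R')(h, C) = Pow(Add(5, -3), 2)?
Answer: Rational(-45389, 22498) ≈ -2.0175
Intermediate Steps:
Function('R')(h, C) = 4 (Function('R')(h, C) = Pow(2, 2) = 4)
Function('t')(X, W) = Mul(W, Pow(X, 2)) (Function('t')(X, W) = Mul(Mul(W, X), X) = Mul(W, Pow(X, 2)))
Mul(Add(-38991, -6398), Pow(Add(-36066, Function('t')(-121, Function('R')(8, -9))), -1)) = Mul(Add(-38991, -6398), Pow(Add(-36066, Mul(4, Pow(-121, 2))), -1)) = Mul(-45389, Pow(Add(-36066, Mul(4, 14641)), -1)) = Mul(-45389, Pow(Add(-36066, 58564), -1)) = Mul(-45389, Pow(22498, -1)) = Mul(-45389, Rational(1, 22498)) = Rational(-45389, 22498)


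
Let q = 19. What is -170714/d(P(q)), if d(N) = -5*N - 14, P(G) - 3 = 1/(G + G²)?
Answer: 12974264/2205 ≈ 5884.0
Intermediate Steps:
P(G) = 3 + 1/(G + G²)
d(N) = -14 - 5*N
-170714/d(P(q)) = -170714/(-14 - 5*(1 + 3*19 + 3*19²)/(19*(1 + 19))) = -170714/(-14 - 5*(1 + 57 + 3*361)/(19*20)) = -170714/(-14 - 5*(1 + 57 + 1083)/(19*20)) = -170714/(-14 - 5*1141/(19*20)) = -170714/(-14 - 5*1141/380) = -170714/(-14 - 1141/76) = -170714/(-2205/76) = -170714*(-76/2205) = 12974264/2205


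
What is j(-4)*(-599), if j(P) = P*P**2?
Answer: 38336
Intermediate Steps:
j(P) = P**3
j(-4)*(-599) = (-4)**3*(-599) = -64*(-599) = 38336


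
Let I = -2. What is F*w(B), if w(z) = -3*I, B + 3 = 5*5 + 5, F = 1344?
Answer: 8064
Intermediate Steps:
B = 27 (B = -3 + (5*5 + 5) = -3 + (25 + 5) = -3 + 30 = 27)
w(z) = 6 (w(z) = -3*(-2) = 6)
F*w(B) = 1344*6 = 8064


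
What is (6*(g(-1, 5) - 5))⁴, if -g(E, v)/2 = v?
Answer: 65610000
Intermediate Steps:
g(E, v) = -2*v
(6*(g(-1, 5) - 5))⁴ = (6*(-2*5 - 5))⁴ = (6*(-10 - 5))⁴ = (6*(-15))⁴ = (-90)⁴ = 65610000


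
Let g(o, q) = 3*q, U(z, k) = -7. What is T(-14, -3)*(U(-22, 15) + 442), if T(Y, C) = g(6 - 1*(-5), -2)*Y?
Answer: 36540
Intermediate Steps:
T(Y, C) = -6*Y (T(Y, C) = (3*(-2))*Y = -6*Y)
T(-14, -3)*(U(-22, 15) + 442) = (-6*(-14))*(-7 + 442) = 84*435 = 36540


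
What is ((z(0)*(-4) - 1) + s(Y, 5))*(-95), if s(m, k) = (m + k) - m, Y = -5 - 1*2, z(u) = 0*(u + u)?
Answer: -380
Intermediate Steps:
z(u) = 0 (z(u) = 0*(2*u) = 0)
Y = -7 (Y = -5 - 2 = -7)
s(m, k) = k (s(m, k) = (k + m) - m = k)
((z(0)*(-4) - 1) + s(Y, 5))*(-95) = ((0*(-4) - 1) + 5)*(-95) = ((0 - 1) + 5)*(-95) = (-1 + 5)*(-95) = 4*(-95) = -380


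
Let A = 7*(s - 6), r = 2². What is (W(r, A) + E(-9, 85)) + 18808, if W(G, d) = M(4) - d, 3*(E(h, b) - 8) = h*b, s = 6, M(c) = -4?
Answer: 18557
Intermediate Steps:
r = 4
A = 0 (A = 7*(6 - 6) = 7*0 = 0)
E(h, b) = 8 + b*h/3 (E(h, b) = 8 + (h*b)/3 = 8 + (b*h)/3 = 8 + b*h/3)
W(G, d) = -4 - d
(W(r, A) + E(-9, 85)) + 18808 = ((-4 - 1*0) + (8 + (⅓)*85*(-9))) + 18808 = ((-4 + 0) + (8 - 255)) + 18808 = (-4 - 247) + 18808 = -251 + 18808 = 18557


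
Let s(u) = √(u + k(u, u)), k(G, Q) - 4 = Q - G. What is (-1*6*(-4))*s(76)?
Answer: 96*√5 ≈ 214.66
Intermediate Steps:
k(G, Q) = 4 + Q - G (k(G, Q) = 4 + (Q - G) = 4 + Q - G)
s(u) = √(4 + u) (s(u) = √(u + (4 + u - u)) = √(u + 4) = √(4 + u))
(-1*6*(-4))*s(76) = (-1*6*(-4))*√(4 + 76) = (-6*(-4))*√80 = 24*(4*√5) = 96*√5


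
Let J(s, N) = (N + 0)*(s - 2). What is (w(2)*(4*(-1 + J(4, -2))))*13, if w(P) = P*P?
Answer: -1040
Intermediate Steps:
w(P) = P²
J(s, N) = N*(-2 + s)
(w(2)*(4*(-1 + J(4, -2))))*13 = (2²*(4*(-1 - 2*(-2 + 4))))*13 = (4*(4*(-1 - 2*2)))*13 = (4*(4*(-1 - 4)))*13 = (4*(4*(-5)))*13 = (4*(-20))*13 = -80*13 = -1040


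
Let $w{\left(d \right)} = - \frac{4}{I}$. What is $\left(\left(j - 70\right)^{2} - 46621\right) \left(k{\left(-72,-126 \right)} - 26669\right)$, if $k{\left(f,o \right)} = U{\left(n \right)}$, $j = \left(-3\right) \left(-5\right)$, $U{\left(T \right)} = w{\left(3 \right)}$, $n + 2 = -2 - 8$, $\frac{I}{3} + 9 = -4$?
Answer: $\frac{15114544284}{13} \approx 1.1627 \cdot 10^{9}$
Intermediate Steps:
$I = -39$ ($I = -27 + 3 \left(-4\right) = -27 - 12 = -39$)
$n = -12$ ($n = -2 - 10 = -12$)
$w{\left(d \right)} = \frac{4}{39}$ ($w{\left(d \right)} = - \frac{4}{-39} = \left(-4\right) \left(- \frac{1}{39}\right) = \frac{4}{39}$)
$U{\left(T \right)} = \frac{4}{39}$
$j = 15$
$k{\left(f,o \right)} = \frac{4}{39}$
$\left(\left(j - 70\right)^{2} - 46621\right) \left(k{\left(-72,-126 \right)} - 26669\right) = \left(\left(15 - 70\right)^{2} - 46621\right) \left(\frac{4}{39} - 26669\right) = \left(\left(-55\right)^{2} - 46621\right) \left(- \frac{1040087}{39}\right) = \left(3025 - 46621\right) \left(- \frac{1040087}{39}\right) = \left(-43596\right) \left(- \frac{1040087}{39}\right) = \frac{15114544284}{13}$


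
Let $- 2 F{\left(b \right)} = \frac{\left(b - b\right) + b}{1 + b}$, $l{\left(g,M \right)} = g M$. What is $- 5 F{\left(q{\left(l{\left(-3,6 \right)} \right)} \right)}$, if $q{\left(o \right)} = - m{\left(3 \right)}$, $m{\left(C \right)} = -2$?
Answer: $\frac{5}{3} \approx 1.6667$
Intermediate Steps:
$l{\left(g,M \right)} = M g$
$q{\left(o \right)} = 2$ ($q{\left(o \right)} = \left(-1\right) \left(-2\right) = 2$)
$F{\left(b \right)} = - \frac{b}{2 \left(1 + b\right)}$ ($F{\left(b \right)} = - \frac{\left(\left(b - b\right) + b\right) \frac{1}{1 + b}}{2} = - \frac{\left(0 + b\right) \frac{1}{1 + b}}{2} = - \frac{b \frac{1}{1 + b}}{2} = - \frac{b}{2 \left(1 + b\right)}$)
$- 5 F{\left(q{\left(l{\left(-3,6 \right)} \right)} \right)} = - 5 \left(\left(-1\right) 2 \frac{1}{2 + 2 \cdot 2}\right) = - 5 \left(\left(-1\right) 2 \frac{1}{2 + 4}\right) = - 5 \left(\left(-1\right) 2 \cdot \frac{1}{6}\right) = \left(-5\right) \left(- \frac{1}{3}\right) = \frac{5}{3}$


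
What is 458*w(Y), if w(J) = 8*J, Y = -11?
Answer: -40304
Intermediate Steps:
458*w(Y) = 458*(8*(-11)) = 458*(-88) = -40304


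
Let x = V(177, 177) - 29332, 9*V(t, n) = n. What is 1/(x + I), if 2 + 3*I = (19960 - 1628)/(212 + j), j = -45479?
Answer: -135801/3980753045 ≈ -3.4114e-5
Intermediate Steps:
V(t, n) = n/9
I = -108866/135801 (I = -⅔ + ((19960 - 1628)/(212 - 45479))/3 = -⅔ + (18332/(-45267))/3 = -⅔ + (18332*(-1/45267))/3 = -⅔ + (⅓)*(-18332/45267) = -⅔ - 18332/135801 = -108866/135801 ≈ -0.80166)
x = -87937/3 (x = (⅑)*177 - 29332 = 59/3 - 29332 = -87937/3 ≈ -29312.)
1/(x + I) = 1/(-87937/3 - 108866/135801) = 1/(-3980753045/135801) = -135801/3980753045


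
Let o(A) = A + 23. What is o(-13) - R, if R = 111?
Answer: -101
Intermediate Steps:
o(A) = 23 + A
o(-13) - R = (23 - 13) - 1*111 = 10 - 111 = -101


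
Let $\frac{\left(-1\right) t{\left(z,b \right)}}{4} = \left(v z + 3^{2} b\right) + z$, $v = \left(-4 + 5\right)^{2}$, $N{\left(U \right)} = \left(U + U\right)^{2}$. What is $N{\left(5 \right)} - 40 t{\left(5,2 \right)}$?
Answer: $4580$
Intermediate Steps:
$N{\left(U \right)} = 4 U^{2}$ ($N{\left(U \right)} = \left(2 U\right)^{2} = 4 U^{2}$)
$v = 1$ ($v = 1^{2} = 1$)
$t{\left(z,b \right)} = - 36 b - 8 z$ ($t{\left(z,b \right)} = - 4 \left(\left(1 z + 3^{2} b\right) + z\right) = - 4 \left(\left(z + 9 b\right) + z\right) = - 4 \left(2 z + 9 b\right) = - 36 b - 8 z$)
$N{\left(5 \right)} - 40 t{\left(5,2 \right)} = 4 \cdot 5^{2} - 40 \left(\left(-36\right) 2 - 40\right) = 4 \cdot 25 - 40 \left(-72 - 40\right) = 100 - -4480 = 100 + 4480 = 4580$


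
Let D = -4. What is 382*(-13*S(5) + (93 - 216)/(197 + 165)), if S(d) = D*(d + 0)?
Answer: 17953427/181 ≈ 99190.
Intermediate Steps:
S(d) = -4*d (S(d) = -4*(d + 0) = -4*d)
382*(-13*S(5) + (93 - 216)/(197 + 165)) = 382*(-(-52)*5 + (93 - 216)/(197 + 165)) = 382*(-13*(-20) - 123/362) = 382*(260 - 123*1/362) = 382*(260 - 123/362) = 382*(93997/362) = 17953427/181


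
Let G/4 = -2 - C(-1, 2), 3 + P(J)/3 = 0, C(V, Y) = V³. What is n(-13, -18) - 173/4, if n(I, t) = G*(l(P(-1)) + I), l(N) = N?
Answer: 179/4 ≈ 44.750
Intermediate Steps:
P(J) = -9 (P(J) = -9 + 3*0 = -9 + 0 = -9)
G = -4 (G = 4*(-2 - 1*(-1)³) = 4*(-2 - 1*(-1)) = 4*(-2 + 1) = 4*(-1) = -4)
n(I, t) = 36 - 4*I (n(I, t) = -4*(-9 + I) = 36 - 4*I)
n(-13, -18) - 173/4 = (36 - 4*(-13)) - 173/4 = (36 + 52) - 173/4 = 88 - 1*173/4 = 88 - 173/4 = 179/4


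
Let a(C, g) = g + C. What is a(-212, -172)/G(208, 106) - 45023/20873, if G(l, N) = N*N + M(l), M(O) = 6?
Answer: -257081899/117327133 ≈ -2.1912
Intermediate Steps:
a(C, g) = C + g
G(l, N) = 6 + N**2 (G(l, N) = N*N + 6 = N**2 + 6 = 6 + N**2)
a(-212, -172)/G(208, 106) - 45023/20873 = (-212 - 172)/(6 + 106**2) - 45023/20873 = -384/(6 + 11236) - 45023*1/20873 = -384/11242 - 45023/20873 = -384*1/11242 - 45023/20873 = -192/5621 - 45023/20873 = -257081899/117327133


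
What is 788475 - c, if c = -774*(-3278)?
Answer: -1748697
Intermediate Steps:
c = 2537172
788475 - c = 788475 - 1*2537172 = 788475 - 2537172 = -1748697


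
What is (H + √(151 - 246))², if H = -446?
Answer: (446 - I*√95)² ≈ 1.9882e+5 - 8694.1*I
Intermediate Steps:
(H + √(151 - 246))² = (-446 + √(151 - 246))² = (-446 + √(-95))² = (-446 + I*√95)²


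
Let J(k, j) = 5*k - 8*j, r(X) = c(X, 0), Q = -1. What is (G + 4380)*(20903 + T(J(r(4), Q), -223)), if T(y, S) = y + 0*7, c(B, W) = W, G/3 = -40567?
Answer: -2453299431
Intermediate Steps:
G = -121701 (G = 3*(-40567) = -121701)
r(X) = 0
J(k, j) = -8*j + 5*k
T(y, S) = y (T(y, S) = y + 0 = y)
(G + 4380)*(20903 + T(J(r(4), Q), -223)) = (-121701 + 4380)*(20903 + (-8*(-1) + 5*0)) = -117321*(20903 + (8 + 0)) = -117321*(20903 + 8) = -117321*20911 = -2453299431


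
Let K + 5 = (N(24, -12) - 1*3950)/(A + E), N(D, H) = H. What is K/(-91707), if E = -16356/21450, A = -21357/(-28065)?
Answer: -8833691115/313668509 ≈ -28.163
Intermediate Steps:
A = 7119/9355 (A = -21357*(-1/28065) = 7119/9355 ≈ 0.76098)
E = -2726/3575 (E = -16356*1/21450 = -2726/3575 ≈ -0.76252)
K = 26501073345/10261 (K = -5 + (-12 - 1*3950)/(7119/9355 - 2726/3575) = -5 + (-12 - 3950)/(-10261/6688825) = -5 - 3962*(-6688825/10261) = -5 + 26501124650/10261 = 26501073345/10261 ≈ 2.5827e+6)
K/(-91707) = (26501073345/10261)/(-91707) = (26501073345/10261)*(-1/91707) = -8833691115/313668509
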